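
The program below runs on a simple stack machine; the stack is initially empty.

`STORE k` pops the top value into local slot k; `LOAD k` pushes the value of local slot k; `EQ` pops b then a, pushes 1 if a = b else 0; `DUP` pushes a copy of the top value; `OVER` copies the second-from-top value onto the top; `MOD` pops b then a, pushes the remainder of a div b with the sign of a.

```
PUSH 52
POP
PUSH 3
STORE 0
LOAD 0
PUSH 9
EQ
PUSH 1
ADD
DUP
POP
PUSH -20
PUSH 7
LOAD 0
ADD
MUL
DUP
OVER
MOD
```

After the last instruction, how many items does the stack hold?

PUSH 52  → 52
POP      → (empty)
PUSH 3   → 3
STORE 0  → (empty)
LOAD 0   → 3
PUSH 9   → 3 9
EQ       → 0
PUSH 1   → 0 1
ADD      → 1
DUP      → 1 1
POP      → 1
PUSH -20 → 1 -20
PUSH 7   → 1 -20 7
LOAD 0   → 1 -20 7 3
ADD      → 1 -20 10
MUL      → 1 -200
DUP      → 1 -200 -200
OVER     → 1 -200 -200 -200
MOD      → 1 -200 0

3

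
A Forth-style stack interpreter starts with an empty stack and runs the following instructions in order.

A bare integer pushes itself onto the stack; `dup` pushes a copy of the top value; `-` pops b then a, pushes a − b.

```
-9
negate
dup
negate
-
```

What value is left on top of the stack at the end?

-9     → -9
negate → 9
dup    → 9 9
negate → 9 -9
-      → 18

18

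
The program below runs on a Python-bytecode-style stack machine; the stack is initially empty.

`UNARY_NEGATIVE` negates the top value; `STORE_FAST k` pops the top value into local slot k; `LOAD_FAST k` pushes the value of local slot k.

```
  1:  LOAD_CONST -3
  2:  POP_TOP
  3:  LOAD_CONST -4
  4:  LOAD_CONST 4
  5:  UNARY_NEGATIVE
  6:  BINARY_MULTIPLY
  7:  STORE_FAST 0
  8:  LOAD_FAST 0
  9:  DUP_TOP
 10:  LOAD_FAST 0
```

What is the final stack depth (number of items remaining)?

LOAD_CONST -3   → [-3]
POP_TOP         → []
LOAD_CONST -4   → [-4]
LOAD_CONST 4    → [-4, 4]
UNARY_NEGATIVE  → [-4, -4]
BINARY_MULTIPLY → [16]
STORE_FAST 0    → []
LOAD_FAST 0     → [16]
DUP_TOP         → [16, 16]
LOAD_FAST 0     → [16, 16, 16]

3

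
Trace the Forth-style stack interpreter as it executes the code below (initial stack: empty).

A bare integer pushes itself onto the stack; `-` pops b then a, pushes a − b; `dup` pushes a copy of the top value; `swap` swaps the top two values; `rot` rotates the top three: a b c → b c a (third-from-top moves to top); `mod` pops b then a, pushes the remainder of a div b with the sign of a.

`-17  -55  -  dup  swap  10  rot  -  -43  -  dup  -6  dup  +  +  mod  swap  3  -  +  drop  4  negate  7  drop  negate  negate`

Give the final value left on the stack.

-4

-17     -17
-55     -17 -55
-       38
dup     38 38
swap    38 38
10      38 38 10
rot     38 10 38
-       38 -28
-43     38 -28 -43
-       38 15
dup     38 15 15
-6      38 15 15 -6
dup     38 15 15 -6 -6
+       38 15 15 -12
+       38 15 3
mod     38 0
swap    0 38
3       0 38 3
-       0 35
+       35
drop    (empty)
4       4
negate  -4
7       -4 7
drop    -4
negate  4
negate  -4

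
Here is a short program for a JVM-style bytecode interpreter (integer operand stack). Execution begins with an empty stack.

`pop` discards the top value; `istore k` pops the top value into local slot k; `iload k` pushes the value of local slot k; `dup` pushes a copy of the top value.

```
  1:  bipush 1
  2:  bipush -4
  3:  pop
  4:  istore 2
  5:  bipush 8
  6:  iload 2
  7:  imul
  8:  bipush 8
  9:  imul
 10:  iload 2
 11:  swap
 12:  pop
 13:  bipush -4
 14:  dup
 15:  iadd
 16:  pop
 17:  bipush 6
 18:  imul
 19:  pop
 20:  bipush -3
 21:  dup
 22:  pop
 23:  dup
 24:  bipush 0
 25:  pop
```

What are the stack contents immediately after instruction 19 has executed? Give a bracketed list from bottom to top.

bipush 1   [1]
bipush -4  [1, -4]
pop        [1]
istore 2   []
bipush 8   [8]
iload 2    [8, 1]
imul       [8]
bipush 8   [8, 8]
imul       [64]
iload 2    [64, 1]
swap       [1, 64]
pop        [1]
bipush -4  [1, -4]
dup        [1, -4, -4]
iadd       [1, -8]
pop        [1]
bipush 6   [1, 6]
imul       [6]
pop        []

[]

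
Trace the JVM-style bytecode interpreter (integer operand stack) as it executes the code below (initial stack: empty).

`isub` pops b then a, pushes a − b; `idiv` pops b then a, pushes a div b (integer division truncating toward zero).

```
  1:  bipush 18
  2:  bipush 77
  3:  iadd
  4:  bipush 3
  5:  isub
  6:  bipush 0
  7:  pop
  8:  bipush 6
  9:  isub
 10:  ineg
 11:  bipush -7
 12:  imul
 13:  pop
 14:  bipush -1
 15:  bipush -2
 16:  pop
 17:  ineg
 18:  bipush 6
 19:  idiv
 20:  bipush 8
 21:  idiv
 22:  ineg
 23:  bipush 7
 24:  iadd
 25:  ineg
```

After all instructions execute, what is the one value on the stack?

bipush 18 -> 18
bipush 77 -> 18 77
iadd      -> 95
bipush 3  -> 95 3
isub      -> 92
bipush 0  -> 92 0
pop       -> 92
bipush 6  -> 92 6
isub      -> 86
ineg      -> -86
bipush -7 -> -86 -7
imul      -> 602
pop       -> (empty)
bipush -1 -> -1
bipush -2 -> -1 -2
pop       -> -1
ineg      -> 1
bipush 6  -> 1 6
idiv      -> 0
bipush 8  -> 0 8
idiv      -> 0
ineg      -> 0
bipush 7  -> 0 7
iadd      -> 7
ineg      -> -7

-7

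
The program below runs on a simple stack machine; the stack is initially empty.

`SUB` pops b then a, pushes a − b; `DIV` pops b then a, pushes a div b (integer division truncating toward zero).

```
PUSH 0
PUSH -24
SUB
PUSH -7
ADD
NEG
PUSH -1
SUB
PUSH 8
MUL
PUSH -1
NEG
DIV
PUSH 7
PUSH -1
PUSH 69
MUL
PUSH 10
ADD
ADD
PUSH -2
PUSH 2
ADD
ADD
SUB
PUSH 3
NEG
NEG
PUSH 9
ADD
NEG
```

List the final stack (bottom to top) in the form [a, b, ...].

[-76, -12]

PUSH 0   : 0
PUSH -24 : 0 -24
SUB      : 24
PUSH -7  : 24 -7
ADD      : 17
NEG      : -17
PUSH -1  : -17 -1
SUB      : -16
PUSH 8   : -16 8
MUL      : -128
PUSH -1  : -128 -1
NEG      : -128 1
DIV      : -128
PUSH 7   : -128 7
PUSH -1  : -128 7 -1
PUSH 69  : -128 7 -1 69
MUL      : -128 7 -69
PUSH 10  : -128 7 -69 10
ADD      : -128 7 -59
ADD      : -128 -52
PUSH -2  : -128 -52 -2
PUSH 2   : -128 -52 -2 2
ADD      : -128 -52 0
ADD      : -128 -52
SUB      : -76
PUSH 3   : -76 3
NEG      : -76 -3
NEG      : -76 3
PUSH 9   : -76 3 9
ADD      : -76 12
NEG      : -76 -12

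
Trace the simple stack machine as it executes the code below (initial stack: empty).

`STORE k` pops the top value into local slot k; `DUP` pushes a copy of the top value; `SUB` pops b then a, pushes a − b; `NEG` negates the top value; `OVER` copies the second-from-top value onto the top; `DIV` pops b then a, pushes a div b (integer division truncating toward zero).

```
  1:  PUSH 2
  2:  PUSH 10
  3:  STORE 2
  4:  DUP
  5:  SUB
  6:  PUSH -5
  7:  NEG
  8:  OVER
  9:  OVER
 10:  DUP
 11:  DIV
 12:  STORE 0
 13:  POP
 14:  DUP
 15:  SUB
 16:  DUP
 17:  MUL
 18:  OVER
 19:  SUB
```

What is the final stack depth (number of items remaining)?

PUSH 2  → [2]
PUSH 10 → [2, 10]
STORE 2 → [2]
DUP     → [2, 2]
SUB     → [0]
PUSH -5 → [0, -5]
NEG     → [0, 5]
OVER    → [0, 5, 0]
OVER    → [0, 5, 0, 5]
DUP     → [0, 5, 0, 5, 5]
DIV     → [0, 5, 0, 1]
STORE 0 → [0, 5, 0]
POP     → [0, 5]
DUP     → [0, 5, 5]
SUB     → [0, 0]
DUP     → [0, 0, 0]
MUL     → [0, 0]
OVER    → [0, 0, 0]
SUB     → [0, 0]

2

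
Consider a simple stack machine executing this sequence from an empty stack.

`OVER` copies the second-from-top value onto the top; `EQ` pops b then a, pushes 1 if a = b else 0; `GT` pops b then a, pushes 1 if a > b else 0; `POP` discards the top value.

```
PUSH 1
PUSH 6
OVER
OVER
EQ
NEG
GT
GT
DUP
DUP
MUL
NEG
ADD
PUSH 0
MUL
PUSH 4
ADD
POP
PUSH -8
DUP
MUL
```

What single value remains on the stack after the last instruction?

PUSH 1  : [1]
PUSH 6  : [1, 6]
OVER    : [1, 6, 1]
OVER    : [1, 6, 1, 6]
EQ      : [1, 6, 0]
NEG     : [1, 6, 0]
GT      : [1, 1]
GT      : [0]
DUP     : [0, 0]
DUP     : [0, 0, 0]
MUL     : [0, 0]
NEG     : [0, 0]
ADD     : [0]
PUSH 0  : [0, 0]
MUL     : [0]
PUSH 4  : [0, 4]
ADD     : [4]
POP     : []
PUSH -8 : [-8]
DUP     : [-8, -8]
MUL     : [64]

64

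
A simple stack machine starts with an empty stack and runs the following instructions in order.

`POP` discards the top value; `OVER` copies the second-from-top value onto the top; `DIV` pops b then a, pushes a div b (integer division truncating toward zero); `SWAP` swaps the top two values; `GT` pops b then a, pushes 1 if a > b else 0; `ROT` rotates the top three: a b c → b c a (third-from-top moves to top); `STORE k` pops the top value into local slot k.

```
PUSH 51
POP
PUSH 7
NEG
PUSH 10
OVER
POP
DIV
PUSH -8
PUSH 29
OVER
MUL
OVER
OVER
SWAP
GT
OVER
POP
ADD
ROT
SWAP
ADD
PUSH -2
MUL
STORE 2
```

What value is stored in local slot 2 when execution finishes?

PUSH 51  51
POP      (empty)
PUSH 7   7
NEG      -7
PUSH 10  -7 10
OVER     -7 10 -7
POP      -7 10
DIV      0
PUSH -8  0 -8
PUSH 29  0 -8 29
OVER     0 -8 29 -8
MUL      0 -8 -232
OVER     0 -8 -232 -8
OVER     0 -8 -232 -8 -232
SWAP     0 -8 -232 -232 -8
GT       0 -8 -232 0
OVER     0 -8 -232 0 -232
POP      0 -8 -232 0
ADD      0 -8 -232
ROT      -8 -232 0
SWAP     -8 0 -232
ADD      -8 -232
PUSH -2  -8 -232 -2
MUL      -8 464
STORE 2  -8

464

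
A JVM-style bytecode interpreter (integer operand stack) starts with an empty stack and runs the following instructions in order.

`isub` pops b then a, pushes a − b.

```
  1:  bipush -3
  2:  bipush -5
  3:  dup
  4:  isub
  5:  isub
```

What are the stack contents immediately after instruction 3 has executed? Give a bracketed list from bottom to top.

bipush -3  [-3]
bipush -5  [-3, -5]
dup        [-3, -5, -5]

[-3, -5, -5]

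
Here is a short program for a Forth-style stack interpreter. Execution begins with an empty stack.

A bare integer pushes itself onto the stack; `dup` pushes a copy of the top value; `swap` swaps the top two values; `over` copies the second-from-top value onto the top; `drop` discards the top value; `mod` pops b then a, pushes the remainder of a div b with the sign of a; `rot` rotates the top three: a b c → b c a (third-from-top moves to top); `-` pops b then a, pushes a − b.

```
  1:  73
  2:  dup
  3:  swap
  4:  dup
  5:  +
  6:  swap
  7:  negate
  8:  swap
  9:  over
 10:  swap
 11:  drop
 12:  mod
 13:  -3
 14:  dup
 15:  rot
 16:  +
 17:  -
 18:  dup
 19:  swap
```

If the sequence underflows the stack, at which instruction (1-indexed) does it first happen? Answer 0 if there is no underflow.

0

73     → [73]
dup    → [73, 73]
swap   → [73, 73]
dup    → [73, 73, 73]
+      → [73, 146]
swap   → [146, 73]
negate → [146, -73]
swap   → [-73, 146]
over   → [-73, 146, -73]
swap   → [-73, -73, 146]
drop   → [-73, -73]
mod    → [0]
-3     → [0, -3]
dup    → [0, -3, -3]
rot    → [-3, -3, 0]
+      → [-3, -3]
-      → [0]
dup    → [0, 0]
swap   → [0, 0]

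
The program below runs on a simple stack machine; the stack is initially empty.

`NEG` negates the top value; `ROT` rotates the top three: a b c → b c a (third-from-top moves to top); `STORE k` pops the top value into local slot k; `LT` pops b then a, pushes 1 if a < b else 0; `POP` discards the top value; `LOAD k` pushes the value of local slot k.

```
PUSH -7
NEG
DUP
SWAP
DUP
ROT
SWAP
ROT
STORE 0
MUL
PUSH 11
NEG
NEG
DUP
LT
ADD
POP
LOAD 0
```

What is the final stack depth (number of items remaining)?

PUSH -7 : -7
NEG     : 7
DUP     : 7 7
SWAP    : 7 7
DUP     : 7 7 7
ROT     : 7 7 7
SWAP    : 7 7 7
ROT     : 7 7 7
STORE 0 : 7 7
MUL     : 49
PUSH 11 : 49 11
NEG     : 49 -11
NEG     : 49 11
DUP     : 49 11 11
LT      : 49 0
ADD     : 49
POP     : (empty)
LOAD 0  : 7

1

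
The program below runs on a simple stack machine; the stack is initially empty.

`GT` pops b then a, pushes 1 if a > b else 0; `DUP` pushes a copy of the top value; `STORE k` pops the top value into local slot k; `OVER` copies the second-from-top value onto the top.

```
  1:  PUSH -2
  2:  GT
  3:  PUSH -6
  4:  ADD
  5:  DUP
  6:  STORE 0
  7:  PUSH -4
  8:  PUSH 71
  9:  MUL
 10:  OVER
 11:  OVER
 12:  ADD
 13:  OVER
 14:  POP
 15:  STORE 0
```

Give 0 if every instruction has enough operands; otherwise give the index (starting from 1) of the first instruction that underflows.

PUSH -2  -2
GT  — needs 2 operands, stack has 1 → underflow

2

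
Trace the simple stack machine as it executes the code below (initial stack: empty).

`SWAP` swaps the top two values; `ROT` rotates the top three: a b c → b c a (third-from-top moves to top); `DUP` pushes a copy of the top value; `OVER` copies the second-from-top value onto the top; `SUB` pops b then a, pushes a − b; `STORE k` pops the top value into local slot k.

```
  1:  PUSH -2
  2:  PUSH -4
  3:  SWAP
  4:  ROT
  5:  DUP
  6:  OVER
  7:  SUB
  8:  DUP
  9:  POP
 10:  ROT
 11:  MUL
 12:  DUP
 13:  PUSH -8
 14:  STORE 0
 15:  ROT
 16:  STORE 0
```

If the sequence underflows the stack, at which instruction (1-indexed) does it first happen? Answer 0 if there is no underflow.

4

PUSH -2 : [-2]
PUSH -4 : [-2, -4]
SWAP    : [-4, -2]
ROT  — needs 3 operands, stack has 2 → underflow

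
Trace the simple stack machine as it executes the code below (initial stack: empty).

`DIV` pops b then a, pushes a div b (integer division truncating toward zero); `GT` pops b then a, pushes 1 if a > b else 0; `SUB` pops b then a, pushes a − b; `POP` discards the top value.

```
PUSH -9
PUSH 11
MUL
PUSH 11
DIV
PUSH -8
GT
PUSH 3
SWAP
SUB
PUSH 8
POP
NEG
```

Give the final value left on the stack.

PUSH -9 : [-9]
PUSH 11 : [-9, 11]
MUL     : [-99]
PUSH 11 : [-99, 11]
DIV     : [-9]
PUSH -8 : [-9, -8]
GT      : [0]
PUSH 3  : [0, 3]
SWAP    : [3, 0]
SUB     : [3]
PUSH 8  : [3, 8]
POP     : [3]
NEG     : [-3]

-3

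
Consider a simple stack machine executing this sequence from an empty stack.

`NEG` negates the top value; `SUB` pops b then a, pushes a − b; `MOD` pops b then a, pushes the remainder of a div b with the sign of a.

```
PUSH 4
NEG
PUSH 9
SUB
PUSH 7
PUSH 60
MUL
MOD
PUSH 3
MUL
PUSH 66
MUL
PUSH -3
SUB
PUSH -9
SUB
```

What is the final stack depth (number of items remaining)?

1

PUSH 4  -> 4
NEG     -> -4
PUSH 9  -> -4 9
SUB     -> -13
PUSH 7  -> -13 7
PUSH 60 -> -13 7 60
MUL     -> -13 420
MOD     -> -13
PUSH 3  -> -13 3
MUL     -> -39
PUSH 66 -> -39 66
MUL     -> -2574
PUSH -3 -> -2574 -3
SUB     -> -2571
PUSH -9 -> -2571 -9
SUB     -> -2562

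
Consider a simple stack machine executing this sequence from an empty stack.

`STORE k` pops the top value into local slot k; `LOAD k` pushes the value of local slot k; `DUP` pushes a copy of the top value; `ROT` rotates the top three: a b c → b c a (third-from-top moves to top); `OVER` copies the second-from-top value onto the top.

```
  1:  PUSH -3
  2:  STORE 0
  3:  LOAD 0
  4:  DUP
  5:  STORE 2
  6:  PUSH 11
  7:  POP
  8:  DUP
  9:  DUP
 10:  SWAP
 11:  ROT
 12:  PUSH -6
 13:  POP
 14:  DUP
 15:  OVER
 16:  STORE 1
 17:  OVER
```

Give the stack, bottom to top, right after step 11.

PUSH -3 : -3
STORE 0 : (empty)
LOAD 0  : -3
DUP     : -3 -3
STORE 2 : -3
PUSH 11 : -3 11
POP     : -3
DUP     : -3 -3
DUP     : -3 -3 -3
SWAP    : -3 -3 -3
ROT     : -3 -3 -3

[-3, -3, -3]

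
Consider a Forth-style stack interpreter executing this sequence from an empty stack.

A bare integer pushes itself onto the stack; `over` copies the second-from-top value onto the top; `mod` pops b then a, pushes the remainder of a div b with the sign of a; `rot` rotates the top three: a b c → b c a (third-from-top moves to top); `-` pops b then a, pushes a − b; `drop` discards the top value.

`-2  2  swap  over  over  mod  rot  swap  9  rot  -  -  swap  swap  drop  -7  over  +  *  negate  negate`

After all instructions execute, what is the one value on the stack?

-2     → [-2]
2      → [-2, 2]
swap   → [2, -2]
over   → [2, -2, 2]
over   → [2, -2, 2, -2]
mod    → [2, -2, 0]
rot    → [-2, 0, 2]
swap   → [-2, 2, 0]
9      → [-2, 2, 0, 9]
rot    → [-2, 0, 9, 2]
-      → [-2, 0, 7]
-      → [-2, -7]
swap   → [-7, -2]
swap   → [-2, -7]
drop   → [-2]
-7     → [-2, -7]
over   → [-2, -7, -2]
+      → [-2, -9]
*      → [18]
negate → [-18]
negate → [18]

18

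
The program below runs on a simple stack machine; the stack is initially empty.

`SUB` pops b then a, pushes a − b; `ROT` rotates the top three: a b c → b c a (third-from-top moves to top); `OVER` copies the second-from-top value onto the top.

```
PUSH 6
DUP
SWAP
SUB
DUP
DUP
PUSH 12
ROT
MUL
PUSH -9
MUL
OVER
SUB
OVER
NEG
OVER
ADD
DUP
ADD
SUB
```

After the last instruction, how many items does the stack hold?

3

PUSH 6  : 6
DUP     : 6 6
SWAP    : 6 6
SUB     : 0
DUP     : 0 0
DUP     : 0 0 0
PUSH 12 : 0 0 0 12
ROT     : 0 0 12 0
MUL     : 0 0 0
PUSH -9 : 0 0 0 -9
MUL     : 0 0 0
OVER    : 0 0 0 0
SUB     : 0 0 0
OVER    : 0 0 0 0
NEG     : 0 0 0 0
OVER    : 0 0 0 0 0
ADD     : 0 0 0 0
DUP     : 0 0 0 0 0
ADD     : 0 0 0 0
SUB     : 0 0 0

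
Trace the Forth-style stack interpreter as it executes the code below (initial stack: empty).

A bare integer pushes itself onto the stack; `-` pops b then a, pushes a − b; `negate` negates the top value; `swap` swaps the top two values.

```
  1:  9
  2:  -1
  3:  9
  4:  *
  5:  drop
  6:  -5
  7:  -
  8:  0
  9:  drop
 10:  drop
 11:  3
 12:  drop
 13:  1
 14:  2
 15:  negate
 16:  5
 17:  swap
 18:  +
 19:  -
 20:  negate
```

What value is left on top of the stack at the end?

9      → 9
-1     → 9 -1
9      → 9 -1 9
*      → 9 -9
drop   → 9
-5     → 9 -5
-      → 14
0      → 14 0
drop   → 14
drop   → (empty)
3      → 3
drop   → (empty)
1      → 1
2      → 1 2
negate → 1 -2
5      → 1 -2 5
swap   → 1 5 -2
+      → 1 3
-      → -2
negate → 2

2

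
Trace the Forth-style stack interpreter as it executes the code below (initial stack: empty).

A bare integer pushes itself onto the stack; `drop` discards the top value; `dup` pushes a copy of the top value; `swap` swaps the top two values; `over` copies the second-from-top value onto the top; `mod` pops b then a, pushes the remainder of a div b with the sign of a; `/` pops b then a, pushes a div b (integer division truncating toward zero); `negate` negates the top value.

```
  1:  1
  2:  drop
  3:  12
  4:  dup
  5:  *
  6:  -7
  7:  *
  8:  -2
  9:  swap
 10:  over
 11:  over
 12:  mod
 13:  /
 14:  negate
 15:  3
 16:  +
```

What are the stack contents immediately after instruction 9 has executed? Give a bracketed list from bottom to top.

1    : 1
drop : (empty)
12   : 12
dup  : 12 12
*    : 144
-7   : 144 -7
*    : -1008
-2   : -1008 -2
swap : -2 -1008

[-2, -1008]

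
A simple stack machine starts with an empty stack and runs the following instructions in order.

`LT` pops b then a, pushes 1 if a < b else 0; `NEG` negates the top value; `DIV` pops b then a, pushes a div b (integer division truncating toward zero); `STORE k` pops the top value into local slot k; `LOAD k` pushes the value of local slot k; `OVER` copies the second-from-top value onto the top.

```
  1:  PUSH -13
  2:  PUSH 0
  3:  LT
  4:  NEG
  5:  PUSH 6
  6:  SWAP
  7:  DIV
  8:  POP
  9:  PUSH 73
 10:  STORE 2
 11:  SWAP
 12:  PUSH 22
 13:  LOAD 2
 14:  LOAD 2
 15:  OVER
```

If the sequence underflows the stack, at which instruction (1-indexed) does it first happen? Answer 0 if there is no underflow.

11

PUSH -13 : -13
PUSH 0   : -13 0
LT       : 1
NEG      : -1
PUSH 6   : -1 6
SWAP     : 6 -1
DIV      : -6
POP      : (empty)
PUSH 73  : 73
STORE 2  : (empty)
SWAP  — needs 2 operands, stack has 0 → underflow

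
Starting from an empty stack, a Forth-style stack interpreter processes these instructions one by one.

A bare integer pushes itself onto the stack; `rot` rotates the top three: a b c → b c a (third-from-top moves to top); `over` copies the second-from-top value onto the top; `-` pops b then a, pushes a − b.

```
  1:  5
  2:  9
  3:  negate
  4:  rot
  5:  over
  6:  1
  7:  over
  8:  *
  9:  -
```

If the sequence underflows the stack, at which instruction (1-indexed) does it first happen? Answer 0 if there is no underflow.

4

5      -> [5]
9      -> [5, 9]
negate -> [5, -9]
rot  — needs 3 operands, stack has 2 → underflow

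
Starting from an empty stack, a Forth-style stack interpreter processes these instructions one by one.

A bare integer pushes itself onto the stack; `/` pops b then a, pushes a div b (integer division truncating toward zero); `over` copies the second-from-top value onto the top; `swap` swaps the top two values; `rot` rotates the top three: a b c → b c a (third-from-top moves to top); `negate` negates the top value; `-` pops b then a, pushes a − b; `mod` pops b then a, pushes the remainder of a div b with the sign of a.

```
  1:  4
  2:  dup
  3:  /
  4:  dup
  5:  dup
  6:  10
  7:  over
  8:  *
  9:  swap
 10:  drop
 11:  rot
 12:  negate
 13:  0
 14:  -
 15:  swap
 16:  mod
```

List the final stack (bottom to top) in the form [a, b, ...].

[1, -1]

4      → [4]
dup    → [4, 4]
/      → [1]
dup    → [1, 1]
dup    → [1, 1, 1]
10     → [1, 1, 1, 10]
over   → [1, 1, 1, 10, 1]
*      → [1, 1, 1, 10]
swap   → [1, 1, 10, 1]
drop   → [1, 1, 10]
rot    → [1, 10, 1]
negate → [1, 10, -1]
0      → [1, 10, -1, 0]
-      → [1, 10, -1]
swap   → [1, -1, 10]
mod    → [1, -1]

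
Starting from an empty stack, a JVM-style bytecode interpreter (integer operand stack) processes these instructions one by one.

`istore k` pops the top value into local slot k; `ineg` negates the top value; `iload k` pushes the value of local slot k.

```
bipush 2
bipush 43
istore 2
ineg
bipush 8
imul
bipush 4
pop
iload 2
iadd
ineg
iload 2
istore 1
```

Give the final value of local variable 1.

bipush 2  → [2]
bipush 43 → [2, 43]
istore 2  → [2]
ineg      → [-2]
bipush 8  → [-2, 8]
imul      → [-16]
bipush 4  → [-16, 4]
pop       → [-16]
iload 2   → [-16, 43]
iadd      → [27]
ineg      → [-27]
iload 2   → [-27, 43]
istore 1  → [-27]

43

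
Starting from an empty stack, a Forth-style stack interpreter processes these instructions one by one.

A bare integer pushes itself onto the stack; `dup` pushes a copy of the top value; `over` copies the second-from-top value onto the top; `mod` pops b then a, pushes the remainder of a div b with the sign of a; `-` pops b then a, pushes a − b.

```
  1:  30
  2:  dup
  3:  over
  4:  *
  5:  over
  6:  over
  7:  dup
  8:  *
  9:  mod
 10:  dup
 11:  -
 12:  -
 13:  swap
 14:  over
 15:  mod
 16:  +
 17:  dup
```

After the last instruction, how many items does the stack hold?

30   : [30]
dup  : [30, 30]
over : [30, 30, 30]
*    : [30, 900]
over : [30, 900, 30]
over : [30, 900, 30, 900]
dup  : [30, 900, 30, 900, 900]
*    : [30, 900, 30, 810000]
mod  : [30, 900, 30]
dup  : [30, 900, 30, 30]
-    : [30, 900, 0]
-    : [30, 900]
swap : [900, 30]
over : [900, 30, 900]
mod  : [900, 30]
+    : [930]
dup  : [930, 930]

2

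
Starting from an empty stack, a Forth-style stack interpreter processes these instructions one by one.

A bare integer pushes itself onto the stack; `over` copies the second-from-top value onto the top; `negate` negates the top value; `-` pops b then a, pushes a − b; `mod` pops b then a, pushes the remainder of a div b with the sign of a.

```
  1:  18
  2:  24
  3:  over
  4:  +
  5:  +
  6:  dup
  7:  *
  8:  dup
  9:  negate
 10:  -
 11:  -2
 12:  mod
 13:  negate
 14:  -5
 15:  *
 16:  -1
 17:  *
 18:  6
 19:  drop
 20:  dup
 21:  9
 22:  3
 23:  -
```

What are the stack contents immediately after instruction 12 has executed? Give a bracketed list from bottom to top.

18     : 18
24     : 18 24
over   : 18 24 18
+      : 18 42
+      : 60
dup    : 60 60
*      : 3600
dup    : 3600 3600
negate : 3600 -3600
-      : 7200
-2     : 7200 -2
mod    : 0

[0]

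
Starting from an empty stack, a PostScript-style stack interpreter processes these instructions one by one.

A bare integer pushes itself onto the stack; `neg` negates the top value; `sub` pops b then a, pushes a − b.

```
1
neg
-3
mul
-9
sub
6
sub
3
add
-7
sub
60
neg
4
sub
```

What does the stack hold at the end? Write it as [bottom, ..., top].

1   → 1
neg → -1
-3  → -1 -3
mul → 3
-9  → 3 -9
sub → 12
6   → 12 6
sub → 6
3   → 6 3
add → 9
-7  → 9 -7
sub → 16
60  → 16 60
neg → 16 -60
4   → 16 -60 4
sub → 16 -64

[16, -64]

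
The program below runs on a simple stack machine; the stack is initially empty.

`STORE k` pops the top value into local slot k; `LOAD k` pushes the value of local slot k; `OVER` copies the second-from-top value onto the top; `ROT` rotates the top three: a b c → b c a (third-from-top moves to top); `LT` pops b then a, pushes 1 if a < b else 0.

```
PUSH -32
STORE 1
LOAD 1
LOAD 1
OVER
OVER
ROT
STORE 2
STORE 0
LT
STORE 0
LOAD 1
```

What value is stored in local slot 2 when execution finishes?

-32

PUSH -32 : [-32]
STORE 1  : []
LOAD 1   : [-32]
LOAD 1   : [-32, -32]
OVER     : [-32, -32, -32]
OVER     : [-32, -32, -32, -32]
ROT      : [-32, -32, -32, -32]
STORE 2  : [-32, -32, -32]
STORE 0  : [-32, -32]
LT       : [0]
STORE 0  : []
LOAD 1   : [-32]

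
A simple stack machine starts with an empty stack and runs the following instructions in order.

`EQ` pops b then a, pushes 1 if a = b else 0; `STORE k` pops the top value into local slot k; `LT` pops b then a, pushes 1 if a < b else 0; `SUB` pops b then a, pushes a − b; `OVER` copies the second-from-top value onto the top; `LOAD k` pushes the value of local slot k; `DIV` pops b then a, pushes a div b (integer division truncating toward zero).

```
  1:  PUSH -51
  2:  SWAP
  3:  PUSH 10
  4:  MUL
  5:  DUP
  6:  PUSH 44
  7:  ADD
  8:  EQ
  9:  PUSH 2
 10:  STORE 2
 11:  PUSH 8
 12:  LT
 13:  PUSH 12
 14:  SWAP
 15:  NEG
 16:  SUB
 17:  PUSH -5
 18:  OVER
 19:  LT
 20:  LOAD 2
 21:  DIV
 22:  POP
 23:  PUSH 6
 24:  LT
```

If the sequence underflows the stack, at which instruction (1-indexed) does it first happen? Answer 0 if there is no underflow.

2

PUSH -51  -51
SWAP  — needs 2 operands, stack has 1 → underflow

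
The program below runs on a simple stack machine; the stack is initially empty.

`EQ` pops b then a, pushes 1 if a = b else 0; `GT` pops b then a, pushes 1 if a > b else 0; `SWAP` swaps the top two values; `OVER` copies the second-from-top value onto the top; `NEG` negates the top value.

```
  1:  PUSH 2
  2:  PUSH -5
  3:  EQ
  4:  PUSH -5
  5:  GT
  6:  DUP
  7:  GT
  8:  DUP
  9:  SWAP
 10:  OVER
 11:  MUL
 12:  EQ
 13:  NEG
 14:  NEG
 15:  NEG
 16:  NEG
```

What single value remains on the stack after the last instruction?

PUSH 2  → 2
PUSH -5 → 2 -5
EQ      → 0
PUSH -5 → 0 -5
GT      → 1
DUP     → 1 1
GT      → 0
DUP     → 0 0
SWAP    → 0 0
OVER    → 0 0 0
MUL     → 0 0
EQ      → 1
NEG     → -1
NEG     → 1
NEG     → -1
NEG     → 1

1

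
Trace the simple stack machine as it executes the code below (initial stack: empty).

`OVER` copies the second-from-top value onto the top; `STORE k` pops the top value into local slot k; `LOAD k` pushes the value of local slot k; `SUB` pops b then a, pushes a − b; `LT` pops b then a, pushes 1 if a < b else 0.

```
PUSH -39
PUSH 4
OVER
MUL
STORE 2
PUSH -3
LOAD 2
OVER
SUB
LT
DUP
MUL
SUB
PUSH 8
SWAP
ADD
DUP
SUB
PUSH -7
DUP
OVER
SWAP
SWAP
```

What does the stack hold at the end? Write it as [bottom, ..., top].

[0, -7, -7, -7]

PUSH -39  -39
PUSH 4    -39 4
OVER      -39 4 -39
MUL       -39 -156
STORE 2   -39
PUSH -3   -39 -3
LOAD 2    -39 -3 -156
OVER      -39 -3 -156 -3
SUB       -39 -3 -153
LT        -39 0
DUP       -39 0 0
MUL       -39 0
SUB       -39
PUSH 8    -39 8
SWAP      8 -39
ADD       -31
DUP       -31 -31
SUB       0
PUSH -7   0 -7
DUP       0 -7 -7
OVER      0 -7 -7 -7
SWAP      0 -7 -7 -7
SWAP      0 -7 -7 -7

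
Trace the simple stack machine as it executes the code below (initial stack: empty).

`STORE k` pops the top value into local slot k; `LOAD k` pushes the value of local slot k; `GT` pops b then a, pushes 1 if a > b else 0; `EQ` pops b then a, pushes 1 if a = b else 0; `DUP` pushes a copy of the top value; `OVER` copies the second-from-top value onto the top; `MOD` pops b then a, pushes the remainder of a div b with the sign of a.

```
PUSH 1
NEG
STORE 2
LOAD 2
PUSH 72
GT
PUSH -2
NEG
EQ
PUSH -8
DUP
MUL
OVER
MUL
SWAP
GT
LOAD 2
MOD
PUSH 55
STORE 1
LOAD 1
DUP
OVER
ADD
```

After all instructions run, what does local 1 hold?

55

PUSH 1   [1]
NEG      [-1]
STORE 2  []
LOAD 2   [-1]
PUSH 72  [-1, 72]
GT       [0]
PUSH -2  [0, -2]
NEG      [0, 2]
EQ       [0]
PUSH -8  [0, -8]
DUP      [0, -8, -8]
MUL      [0, 64]
OVER     [0, 64, 0]
MUL      [0, 0]
SWAP     [0, 0]
GT       [0]
LOAD 2   [0, -1]
MOD      [0]
PUSH 55  [0, 55]
STORE 1  [0]
LOAD 1   [0, 55]
DUP      [0, 55, 55]
OVER     [0, 55, 55, 55]
ADD      [0, 55, 110]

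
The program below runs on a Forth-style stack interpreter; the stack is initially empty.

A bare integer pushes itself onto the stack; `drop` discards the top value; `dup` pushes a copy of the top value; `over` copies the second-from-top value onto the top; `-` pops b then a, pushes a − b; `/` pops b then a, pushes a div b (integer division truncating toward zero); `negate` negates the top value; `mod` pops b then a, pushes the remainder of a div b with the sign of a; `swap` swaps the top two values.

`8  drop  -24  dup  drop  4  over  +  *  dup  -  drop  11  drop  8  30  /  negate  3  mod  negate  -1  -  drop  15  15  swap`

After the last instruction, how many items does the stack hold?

2

8      → [8]
drop   → []
-24    → [-24]
dup    → [-24, -24]
drop   → [-24]
4      → [-24, 4]
over   → [-24, 4, -24]
+      → [-24, -20]
*      → [480]
dup    → [480, 480]
-      → [0]
drop   → []
11     → [11]
drop   → []
8      → [8]
30     → [8, 30]
/      → [0]
negate → [0]
3      → [0, 3]
mod    → [0]
negate → [0]
-1     → [0, -1]
-      → [1]
drop   → []
15     → [15]
15     → [15, 15]
swap   → [15, 15]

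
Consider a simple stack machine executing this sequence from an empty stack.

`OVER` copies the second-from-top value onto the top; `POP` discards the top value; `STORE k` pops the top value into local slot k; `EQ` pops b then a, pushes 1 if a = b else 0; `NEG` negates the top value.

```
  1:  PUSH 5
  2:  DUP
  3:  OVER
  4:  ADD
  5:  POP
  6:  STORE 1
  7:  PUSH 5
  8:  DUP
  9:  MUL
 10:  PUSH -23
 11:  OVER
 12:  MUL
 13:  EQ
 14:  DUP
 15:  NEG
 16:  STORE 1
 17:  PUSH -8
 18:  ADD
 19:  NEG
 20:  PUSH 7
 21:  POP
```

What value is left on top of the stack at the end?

PUSH 5   : 5
DUP      : 5 5
OVER     : 5 5 5
ADD      : 5 10
POP      : 5
STORE 1  : (empty)
PUSH 5   : 5
DUP      : 5 5
MUL      : 25
PUSH -23 : 25 -23
OVER     : 25 -23 25
MUL      : 25 -575
EQ       : 0
DUP      : 0 0
NEG      : 0 0
STORE 1  : 0
PUSH -8  : 0 -8
ADD      : -8
NEG      : 8
PUSH 7   : 8 7
POP      : 8

8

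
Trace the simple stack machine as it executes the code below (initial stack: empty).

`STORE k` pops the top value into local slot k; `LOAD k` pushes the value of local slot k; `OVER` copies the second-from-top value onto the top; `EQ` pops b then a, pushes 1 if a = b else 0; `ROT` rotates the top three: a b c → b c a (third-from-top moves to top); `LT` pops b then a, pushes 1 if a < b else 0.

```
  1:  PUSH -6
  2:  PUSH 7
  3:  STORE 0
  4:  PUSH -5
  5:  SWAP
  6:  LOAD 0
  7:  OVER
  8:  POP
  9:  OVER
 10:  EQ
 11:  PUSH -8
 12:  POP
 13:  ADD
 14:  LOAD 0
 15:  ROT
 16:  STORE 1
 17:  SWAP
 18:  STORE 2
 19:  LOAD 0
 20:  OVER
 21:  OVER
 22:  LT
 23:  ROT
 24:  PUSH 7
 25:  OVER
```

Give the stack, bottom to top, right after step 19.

PUSH -6 → [-6]
PUSH 7  → [-6, 7]
STORE 0 → [-6]
PUSH -5 → [-6, -5]
SWAP    → [-5, -6]
LOAD 0  → [-5, -6, 7]
OVER    → [-5, -6, 7, -6]
POP     → [-5, -6, 7]
OVER    → [-5, -6, 7, -6]
EQ      → [-5, -6, 0]
PUSH -8 → [-5, -6, 0, -8]
POP     → [-5, -6, 0]
ADD     → [-5, -6]
LOAD 0  → [-5, -6, 7]
ROT     → [-6, 7, -5]
STORE 1 → [-6, 7]
SWAP    → [7, -6]
STORE 2 → [7]
LOAD 0  → [7, 7]

[7, 7]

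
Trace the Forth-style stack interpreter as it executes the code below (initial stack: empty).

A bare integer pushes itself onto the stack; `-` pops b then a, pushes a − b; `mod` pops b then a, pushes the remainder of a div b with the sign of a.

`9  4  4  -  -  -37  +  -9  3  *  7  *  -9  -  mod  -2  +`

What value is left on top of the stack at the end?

-30

9   -> 9
4   -> 9 4
4   -> 9 4 4
-   -> 9 0
-   -> 9
-37 -> 9 -37
+   -> -28
-9  -> -28 -9
3   -> -28 -9 3
*   -> -28 -27
7   -> -28 -27 7
*   -> -28 -189
-9  -> -28 -189 -9
-   -> -28 -180
mod -> -28
-2  -> -28 -2
+   -> -30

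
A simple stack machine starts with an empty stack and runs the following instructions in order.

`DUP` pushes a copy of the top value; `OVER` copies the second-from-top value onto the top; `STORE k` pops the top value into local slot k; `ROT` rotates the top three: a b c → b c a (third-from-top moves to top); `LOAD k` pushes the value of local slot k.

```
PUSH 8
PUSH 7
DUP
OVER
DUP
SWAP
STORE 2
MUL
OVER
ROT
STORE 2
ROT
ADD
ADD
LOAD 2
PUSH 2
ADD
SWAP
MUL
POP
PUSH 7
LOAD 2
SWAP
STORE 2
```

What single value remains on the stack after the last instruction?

7

PUSH 8  -> 8
PUSH 7  -> 8 7
DUP     -> 8 7 7
OVER    -> 8 7 7 7
DUP     -> 8 7 7 7 7
SWAP    -> 8 7 7 7 7
STORE 2 -> 8 7 7 7
MUL     -> 8 7 49
OVER    -> 8 7 49 7
ROT     -> 8 49 7 7
STORE 2 -> 8 49 7
ROT     -> 49 7 8
ADD     -> 49 15
ADD     -> 64
LOAD 2  -> 64 7
PUSH 2  -> 64 7 2
ADD     -> 64 9
SWAP    -> 9 64
MUL     -> 576
POP     -> (empty)
PUSH 7  -> 7
LOAD 2  -> 7 7
SWAP    -> 7 7
STORE 2 -> 7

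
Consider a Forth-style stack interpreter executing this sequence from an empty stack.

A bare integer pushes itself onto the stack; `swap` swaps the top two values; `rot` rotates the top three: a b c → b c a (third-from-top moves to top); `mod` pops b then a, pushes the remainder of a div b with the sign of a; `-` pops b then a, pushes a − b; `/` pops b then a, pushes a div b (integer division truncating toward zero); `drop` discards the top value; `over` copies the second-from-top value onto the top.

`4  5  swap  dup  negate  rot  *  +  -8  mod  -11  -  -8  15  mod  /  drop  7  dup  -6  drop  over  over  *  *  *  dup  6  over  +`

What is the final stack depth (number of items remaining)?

4       [4]
5       [4, 5]
swap    [5, 4]
dup     [5, 4, 4]
negate  [5, 4, -4]
rot     [4, -4, 5]
*       [4, -20]
+       [-16]
-8      [-16, -8]
mod     [0]
-11     [0, -11]
-       [11]
-8      [11, -8]
15      [11, -8, 15]
mod     [11, -8]
/       [-1]
drop    []
7       [7]
dup     [7, 7]
-6      [7, 7, -6]
drop    [7, 7]
over    [7, 7, 7]
over    [7, 7, 7, 7]
*       [7, 7, 49]
*       [7, 343]
*       [2401]
dup     [2401, 2401]
6       [2401, 2401, 6]
over    [2401, 2401, 6, 2401]
+       [2401, 2401, 2407]

3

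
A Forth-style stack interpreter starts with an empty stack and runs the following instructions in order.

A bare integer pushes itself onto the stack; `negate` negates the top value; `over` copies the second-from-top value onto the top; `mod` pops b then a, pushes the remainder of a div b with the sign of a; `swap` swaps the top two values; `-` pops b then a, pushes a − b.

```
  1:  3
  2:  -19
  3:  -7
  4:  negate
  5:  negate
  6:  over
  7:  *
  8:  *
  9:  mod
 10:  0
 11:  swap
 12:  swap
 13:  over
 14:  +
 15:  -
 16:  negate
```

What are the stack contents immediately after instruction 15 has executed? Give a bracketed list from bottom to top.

[0]

3      : 3
-19    : 3 -19
-7     : 3 -19 -7
negate : 3 -19 7
negate : 3 -19 -7
over   : 3 -19 -7 -19
*      : 3 -19 133
*      : 3 -2527
mod    : 3
0      : 3 0
swap   : 0 3
swap   : 3 0
over   : 3 0 3
+      : 3 3
-      : 0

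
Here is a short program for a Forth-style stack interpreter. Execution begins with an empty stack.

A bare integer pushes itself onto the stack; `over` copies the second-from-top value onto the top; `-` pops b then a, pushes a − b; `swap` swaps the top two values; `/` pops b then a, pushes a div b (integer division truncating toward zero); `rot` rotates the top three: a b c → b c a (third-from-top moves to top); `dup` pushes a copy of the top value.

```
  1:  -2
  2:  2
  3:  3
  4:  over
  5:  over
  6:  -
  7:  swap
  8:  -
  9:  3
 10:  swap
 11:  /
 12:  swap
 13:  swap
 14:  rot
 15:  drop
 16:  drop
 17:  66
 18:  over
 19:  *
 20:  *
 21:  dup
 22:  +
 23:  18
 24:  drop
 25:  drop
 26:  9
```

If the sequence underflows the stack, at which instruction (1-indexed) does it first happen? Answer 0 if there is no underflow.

0

-2   → -2
2    → -2 2
3    → -2 2 3
over → -2 2 3 2
over → -2 2 3 2 3
-    → -2 2 3 -1
swap → -2 2 -1 3
-    → -2 2 -4
3    → -2 2 -4 3
swap → -2 2 3 -4
/    → -2 2 0
swap → -2 0 2
swap → -2 2 0
rot  → 2 0 -2
drop → 2 0
drop → 2
66   → 2 66
over → 2 66 2
*    → 2 132
*    → 264
dup  → 264 264
+    → 528
18   → 528 18
drop → 528
drop → (empty)
9    → 9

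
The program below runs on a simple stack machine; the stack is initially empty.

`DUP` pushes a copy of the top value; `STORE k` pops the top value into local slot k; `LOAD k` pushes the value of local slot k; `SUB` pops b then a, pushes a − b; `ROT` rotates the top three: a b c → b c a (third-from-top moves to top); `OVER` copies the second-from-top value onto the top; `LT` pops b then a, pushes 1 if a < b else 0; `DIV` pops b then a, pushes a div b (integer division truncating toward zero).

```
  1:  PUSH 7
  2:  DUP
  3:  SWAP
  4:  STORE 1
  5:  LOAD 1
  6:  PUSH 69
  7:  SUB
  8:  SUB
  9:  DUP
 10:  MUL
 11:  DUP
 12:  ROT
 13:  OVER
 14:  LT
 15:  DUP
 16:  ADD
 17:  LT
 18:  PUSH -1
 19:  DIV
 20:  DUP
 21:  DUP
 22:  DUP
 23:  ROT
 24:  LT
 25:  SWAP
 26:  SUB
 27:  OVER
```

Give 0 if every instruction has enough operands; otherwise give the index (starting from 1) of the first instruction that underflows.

12

PUSH 7   7
DUP      7 7
SWAP     7 7
STORE 1  7
LOAD 1   7 7
PUSH 69  7 7 69
SUB      7 -62
SUB      69
DUP      69 69
MUL      4761
DUP      4761 4761
ROT  — needs 3 operands, stack has 2 → underflow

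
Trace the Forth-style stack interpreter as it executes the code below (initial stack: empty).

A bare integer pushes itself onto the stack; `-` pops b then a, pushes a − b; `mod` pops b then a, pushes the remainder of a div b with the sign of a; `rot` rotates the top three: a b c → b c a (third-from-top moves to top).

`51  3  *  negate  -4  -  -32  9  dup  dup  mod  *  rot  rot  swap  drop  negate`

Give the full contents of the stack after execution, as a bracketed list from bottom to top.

[0, 32]

51     → [51]
3      → [51, 3]
*      → [153]
negate → [-153]
-4     → [-153, -4]
-      → [-149]
-32    → [-149, -32]
9      → [-149, -32, 9]
dup    → [-149, -32, 9, 9]
dup    → [-149, -32, 9, 9, 9]
mod    → [-149, -32, 9, 0]
*      → [-149, -32, 0]
rot    → [-32, 0, -149]
rot    → [0, -149, -32]
swap   → [0, -32, -149]
drop   → [0, -32]
negate → [0, 32]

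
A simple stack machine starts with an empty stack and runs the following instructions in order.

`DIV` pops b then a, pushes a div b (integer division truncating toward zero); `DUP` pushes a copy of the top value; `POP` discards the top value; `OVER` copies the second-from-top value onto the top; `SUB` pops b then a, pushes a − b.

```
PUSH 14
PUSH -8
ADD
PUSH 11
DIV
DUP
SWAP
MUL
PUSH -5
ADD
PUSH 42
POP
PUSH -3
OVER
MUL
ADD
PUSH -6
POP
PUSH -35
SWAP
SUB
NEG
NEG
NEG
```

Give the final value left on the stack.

45

PUSH 14  : 14
PUSH -8  : 14 -8
ADD      : 6
PUSH 11  : 6 11
DIV      : 0
DUP      : 0 0
SWAP     : 0 0
MUL      : 0
PUSH -5  : 0 -5
ADD      : -5
PUSH 42  : -5 42
POP      : -5
PUSH -3  : -5 -3
OVER     : -5 -3 -5
MUL      : -5 15
ADD      : 10
PUSH -6  : 10 -6
POP      : 10
PUSH -35 : 10 -35
SWAP     : -35 10
SUB      : -45
NEG      : 45
NEG      : -45
NEG      : 45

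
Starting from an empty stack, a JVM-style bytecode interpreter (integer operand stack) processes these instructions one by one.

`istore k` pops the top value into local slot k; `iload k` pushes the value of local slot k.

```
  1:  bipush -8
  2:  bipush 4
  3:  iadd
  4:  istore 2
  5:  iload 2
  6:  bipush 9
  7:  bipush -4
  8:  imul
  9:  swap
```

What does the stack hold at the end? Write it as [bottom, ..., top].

bipush -8 : -8
bipush 4  : -8 4
iadd      : -4
istore 2  : (empty)
iload 2   : -4
bipush 9  : -4 9
bipush -4 : -4 9 -4
imul      : -4 -36
swap      : -36 -4

[-36, -4]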